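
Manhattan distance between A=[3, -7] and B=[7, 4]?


d = |3-7| + |-7-4|
  = 4 + 11
  = 15

15


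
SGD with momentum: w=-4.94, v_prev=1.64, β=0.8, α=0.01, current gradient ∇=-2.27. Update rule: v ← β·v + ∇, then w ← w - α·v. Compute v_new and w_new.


v_new = 0.8·1.64 - 2.27 = 1.312 - 2.27 = -0.958
w_new = -4.94 - 0.01·-0.958 = -4.94 + 0.00958 = -4.93042

v_new=-0.958, w_new=-4.93042


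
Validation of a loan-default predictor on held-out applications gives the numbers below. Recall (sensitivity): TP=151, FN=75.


Recall = TP/(TP+FN)
= 151/(151+75)
= 151/226 = 66.81%

66.81%


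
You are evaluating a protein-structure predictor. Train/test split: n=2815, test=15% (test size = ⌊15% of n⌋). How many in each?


Test = ⌊2815·15/100⌋ = 422
Train = 2815 - 422 = 2393

Train: 2393, Test: 422


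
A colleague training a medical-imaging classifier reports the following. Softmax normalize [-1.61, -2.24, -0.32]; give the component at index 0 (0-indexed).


Exponentials: e^-1.61=0.1999, e^-2.24=0.1065, e^-0.32=0.7261
Sum = 1.0325
Softmax = [0.1936, 0.1031, 0.7033]
p[0] = 0.1999/1.0325 = 0.1936

0.1936


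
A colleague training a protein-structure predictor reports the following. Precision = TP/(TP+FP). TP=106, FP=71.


Precision = TP/(TP+FP)
= 106/(106+71)
= 106/177 = 59.89%

59.89%


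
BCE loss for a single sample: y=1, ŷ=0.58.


BCE = -[y·ln(p) + (1-y)·ln(1-p)]
= -1·ln(0.58) - 0
= -ln(0.58) = 0.5447

0.5447


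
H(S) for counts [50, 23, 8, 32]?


Probabilities: [50/113, 23/113, 8/113, 32/113] ≈ [0.4425, 0.2035, 0.0708, 0.2832]
H = -((50/113)·log₂(50/113) + (23/113)·log₂(23/113) + (8/113)·log₂(8/113) + (32/113)·log₂(32/113))
  = 1.7739 bits

1.7739 bits


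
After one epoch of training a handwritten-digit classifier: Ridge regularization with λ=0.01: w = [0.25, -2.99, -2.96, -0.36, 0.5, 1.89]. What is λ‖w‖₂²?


‖w‖₂² = (0.25)² + (-2.99)² + (-2.96)² + (-0.36)² + (0.5)² + (1.89)²
     = 0.0625 + 8.9401 + 8.7616 + 0.1296 + 0.25 + 3.5721
     = 21.7159
λ·‖w‖₂² = 0.01·21.7159 = 0.217159

0.217159


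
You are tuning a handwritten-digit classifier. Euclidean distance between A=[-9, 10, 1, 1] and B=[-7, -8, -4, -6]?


d = √((-9+ 7)² + (10+ 8)² + (1+ 4)² + (1+ 6)²)
  = √(4 + 324 + 25 + 49)
  = √402 = 20.0499

20.0499


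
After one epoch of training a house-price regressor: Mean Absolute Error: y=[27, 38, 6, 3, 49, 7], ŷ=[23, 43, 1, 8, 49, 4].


Absolute errors: |27-23|=4, |38-43|=5, |6-1|=5, |3-8|=5, |49-49|=0, |7-4|=3
Sum = 22
MAE = 22/6 = 11/3

11/3


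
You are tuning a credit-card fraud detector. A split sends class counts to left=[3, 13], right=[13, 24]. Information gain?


Parent = [16, 37], H_parent = 0.8836
H_left = 0.6962 (n=16), H_right = 0.9353 (n=37)
H_children = (16/53)·0.6962 + (37/53)·0.9353 = 0.8631
IG = 0.8836 - 0.8631 = 0.0205

0.0205


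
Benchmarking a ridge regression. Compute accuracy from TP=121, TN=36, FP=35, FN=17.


Accuracy = (TP+TN)/(TP+TN+FP+FN)
= (121+36)/(209)
= 157/209 = 75.12%

75.12%


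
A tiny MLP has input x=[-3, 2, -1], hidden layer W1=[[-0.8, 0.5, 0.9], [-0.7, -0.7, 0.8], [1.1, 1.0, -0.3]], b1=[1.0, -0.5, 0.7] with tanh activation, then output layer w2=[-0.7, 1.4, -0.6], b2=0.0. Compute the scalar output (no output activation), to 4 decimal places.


z1[0] = (-0.8)·(-3) + (0.5)·(2) + (0.9)·(-1) + 1.0 = 3.5
z1[1] = (-0.7)·(-3) + (-0.7)·(2) + (0.8)·(-1) - 0.5 = -0.6
z1[2] = (1.1)·(-3) + (1.0)·(2) + (-0.3)·(-1) + 0.7 = -0.3
h = tanh(z1) = [0.9982, -0.537, -0.2913]
output = (-0.7)·(0.9982) + (1.4)·(-0.537) + (-0.6)·(-0.2913) + 0.0 = -1.2758

-1.2758


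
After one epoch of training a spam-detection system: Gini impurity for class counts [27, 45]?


Probabilities: [27/72, 45/72] ≈ [0.375, 0.625]
Σpᵢ² = (729 + 2025)/72² = 2754/5184
Gini = 1 - Σpᵢ² = 1 - 2754/5184 = 0.4688

0.4688


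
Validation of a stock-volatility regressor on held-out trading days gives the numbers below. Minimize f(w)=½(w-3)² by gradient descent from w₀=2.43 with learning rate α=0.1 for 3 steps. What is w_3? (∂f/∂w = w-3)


step 1: grad = 2.43-3 = -0.57; w = 2.43 - 0.1·(-0.57) = 2.487
step 2: grad = 2.487-3 = -0.513; w = 2.487 - 0.1·(-0.513) = 2.5383
step 3: grad = 2.5383-3 = -0.4617; w = 2.5383 - 0.1·(-0.4617) = 2.58447

2.58447


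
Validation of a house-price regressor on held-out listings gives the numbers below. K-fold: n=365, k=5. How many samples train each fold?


Fold size = 365/5 = 73
Training per fold = 365 - 73 = 292

292


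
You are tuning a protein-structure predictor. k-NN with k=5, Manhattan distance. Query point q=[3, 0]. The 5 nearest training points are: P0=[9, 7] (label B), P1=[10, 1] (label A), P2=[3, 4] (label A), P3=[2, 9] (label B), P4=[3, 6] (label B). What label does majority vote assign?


d(q,P0) = 13  (label B)
d(q,P1) = 8  (label A)
d(q,P2) = 4  (label A)
d(q,P3) = 10  (label B)
d(q,P4) = 6  (label B)
Votes: A=2, B=3
Majority → B

B


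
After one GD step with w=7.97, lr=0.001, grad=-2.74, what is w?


w_new = w - α·∇
= 7.97 - 0.001·-2.74
= 7.97 + 0.00274
= 7.97274

7.97274


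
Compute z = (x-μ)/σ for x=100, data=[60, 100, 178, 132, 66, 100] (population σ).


μ = 106, σ = 40.0999
z = (100 - 106)/40.0999 = -0.1496

-0.1496


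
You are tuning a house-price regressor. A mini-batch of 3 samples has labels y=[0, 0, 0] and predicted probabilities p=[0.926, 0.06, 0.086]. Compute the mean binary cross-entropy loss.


L[0] = -ln(1-0.926) = -ln(0.074) = 2.6037
L[1] = -ln(1-0.06) = -ln(0.94) = 0.0619
L[2] = -ln(1-0.086) = -ln(0.914) = 0.0899
mean = (2.6037 + 0.0619 + 0.0899)/3 = 0.9185

0.9185


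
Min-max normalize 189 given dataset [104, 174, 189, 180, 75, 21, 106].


min=21, max=189
(189-21)/(189-21) = 168/168 = 1.0

1.0


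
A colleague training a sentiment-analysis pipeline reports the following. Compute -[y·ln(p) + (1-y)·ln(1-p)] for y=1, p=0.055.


BCE = -[y·ln(p) + (1-y)·ln(1-p)]
= -1·ln(0.055) - 0
= -ln(0.055) = 2.9004

2.9004


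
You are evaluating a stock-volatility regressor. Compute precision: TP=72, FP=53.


Precision = TP/(TP+FP)
= 72/(72+53)
= 72/125 = 57.6%

57.6%


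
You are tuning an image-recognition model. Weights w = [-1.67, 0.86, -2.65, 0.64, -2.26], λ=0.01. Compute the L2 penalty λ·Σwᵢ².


‖w‖₂² = (-1.67)² + (0.86)² + (-2.65)² + (0.64)² + (-2.26)²
     = 2.7889 + 0.7396 + 7.0225 + 0.4096 + 5.1076
     = 16.0682
λ·‖w‖₂² = 0.01·16.0682 = 0.160682

0.160682


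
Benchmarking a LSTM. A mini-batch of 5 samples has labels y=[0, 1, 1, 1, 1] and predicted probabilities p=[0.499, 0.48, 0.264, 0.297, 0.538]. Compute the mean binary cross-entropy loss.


L[0] = -ln(1-0.499) = -ln(0.501) = 0.6911
L[1] = -ln(0.48) = 0.734
L[2] = -ln(0.264) = 1.3318
L[3] = -ln(0.297) = 1.214
L[4] = -ln(0.538) = 0.6199
mean = (0.6911 + 0.734 + 1.3318 + 1.214 + 0.6199)/5 = 0.9182

0.9182


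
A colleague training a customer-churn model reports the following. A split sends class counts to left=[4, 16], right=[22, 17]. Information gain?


Parent = [26, 33], H_parent = 0.9898
H_left = 0.7219 (n=20), H_right = 0.9881 (n=39)
H_children = (20/59)·0.7219 + (39/59)·0.9881 = 0.8979
IG = 0.9898 - 0.8979 = 0.0919

0.0919


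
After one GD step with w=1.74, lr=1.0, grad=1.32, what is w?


w_new = w - α·∇
= 1.74 - 1.0·1.32
= 1.74 - 1.32
= 0.42

0.42


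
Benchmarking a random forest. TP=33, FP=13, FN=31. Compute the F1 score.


Precision = 33/46 = 0.7174
Recall = 33/64 = 0.5156
F1 = 2·P·R/(P+R) = 2·TP/(2·TP+FP+FN) = 66/(66+13+31) = 66/110 = 0.6

0.6


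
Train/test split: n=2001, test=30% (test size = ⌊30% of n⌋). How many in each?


Test = ⌊2001·30/100⌋ = 600
Train = 2001 - 600 = 1401

Train: 1401, Test: 600


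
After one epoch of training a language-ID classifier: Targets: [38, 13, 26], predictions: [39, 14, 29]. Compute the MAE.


Absolute errors: |38-39|=1, |13-14|=1, |26-29|=3
Sum = 5
MAE = 5/3 = 5/3

5/3


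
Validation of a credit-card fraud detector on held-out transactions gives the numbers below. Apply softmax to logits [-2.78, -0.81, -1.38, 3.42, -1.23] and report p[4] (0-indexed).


Exponentials: e^-2.78=0.062, e^-0.81=0.4449, e^-1.38=0.2516, e^3.42=30.5694, e^-1.23=0.2923
Sum = 31.6202
Softmax = [0.002, 0.0141, 0.008, 0.9668, 0.0092]
p[4] = 0.2923/31.6202 = 0.0092

0.0092


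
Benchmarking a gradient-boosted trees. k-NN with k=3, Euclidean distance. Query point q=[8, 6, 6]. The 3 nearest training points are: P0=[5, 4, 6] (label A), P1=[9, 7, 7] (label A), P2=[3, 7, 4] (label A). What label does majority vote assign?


d(q,P0) = 3.6056  (label A)
d(q,P1) = 1.7321  (label A)
d(q,P2) = 5.4772  (label A)
Votes: A=3, B=0
Majority → A

A


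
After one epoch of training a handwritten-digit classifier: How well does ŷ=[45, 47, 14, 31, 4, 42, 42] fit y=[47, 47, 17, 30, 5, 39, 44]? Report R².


ȳ = 32.7143
SS_res = Σ(y-ŷ)² = 28
SS_tot = Σ(y-ȳ)² = 1597.43
R² = 1 - SS_res/SS_tot = 1 - 0.0175 = 0.9825

0.9825


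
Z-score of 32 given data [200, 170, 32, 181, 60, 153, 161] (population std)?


μ = 136.7143, σ = 59.4972
z = (32 - 136.7143)/59.4972 = -1.76

-1.76


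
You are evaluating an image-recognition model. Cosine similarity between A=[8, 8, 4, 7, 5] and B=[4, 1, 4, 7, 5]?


A·B = 8·4 + 8·1 + 4·4 + 7·7 + 5·5 = 130
‖A‖ = √218 = 14.7648, ‖B‖ = √107 = 10.3441
cos = 130/(√218·√107) = 130/√23326 = 0.8512

0.8512


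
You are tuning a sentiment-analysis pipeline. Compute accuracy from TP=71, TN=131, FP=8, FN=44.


Accuracy = (TP+TN)/(TP+TN+FP+FN)
= (71+131)/(254)
= 202/254 = 79.53%

79.53%


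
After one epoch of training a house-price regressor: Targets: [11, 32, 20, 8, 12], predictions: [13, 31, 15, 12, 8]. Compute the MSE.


Squared errors: (11-13)²=4, (32-31)²=1, (20-15)²=25, (8-12)²=16, (12-8)²=16
Sum = 62
MSE = 62/5 = 62/5

62/5


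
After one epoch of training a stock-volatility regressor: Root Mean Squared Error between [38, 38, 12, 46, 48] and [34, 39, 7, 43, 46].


MSE = 55/5 = 11
RMSE = √(55/5) = 3.3166

3.3166


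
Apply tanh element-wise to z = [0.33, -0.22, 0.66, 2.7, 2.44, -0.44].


tanh(0.33) = 0.3185
tanh(-0.22) = -0.2165
tanh(0.66) = 0.5784
tanh(2.7) = 0.991
tanh(2.44) = 0.9849
tanh(-0.44) = -0.4136
result = [0.3185, -0.2165, 0.5784, 0.991, 0.9849, -0.4136]

[0.3185, -0.2165, 0.5784, 0.991, 0.9849, -0.4136]


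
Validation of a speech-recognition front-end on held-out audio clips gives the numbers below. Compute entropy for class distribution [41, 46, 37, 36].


Probabilities: [41/160, 46/160, 37/160, 36/160] ≈ [0.2562, 0.2875, 0.2313, 0.225]
H = -((41/160)·log₂(41/160) + (46/160)·log₂(46/160) + (37/160)·log₂(37/160) + (36/160)·log₂(36/160))
  = 1.9931 bits

1.9931 bits


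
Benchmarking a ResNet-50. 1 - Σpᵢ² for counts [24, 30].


Probabilities: [24/54, 30/54] ≈ [0.4444, 0.5556]
Σpᵢ² = (576 + 900)/54² = 1476/2916
Gini = 1 - Σpᵢ² = 1 - 1476/2916 = 0.4938

0.4938


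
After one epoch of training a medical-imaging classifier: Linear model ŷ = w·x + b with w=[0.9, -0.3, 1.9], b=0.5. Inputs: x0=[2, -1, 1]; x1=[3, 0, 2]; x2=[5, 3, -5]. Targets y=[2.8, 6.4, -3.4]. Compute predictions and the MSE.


ŷ0 = (0.9)·(2) + (-0.3)·(-1) + (1.9)·(1) + 0.5 = 4.5
ŷ1 = (0.9)·(3) + (-0.3)·(0) + (1.9)·(2) + 0.5 = 7.0
ŷ2 = (0.9)·(5) + (-0.3)·(3) + (1.9)·(-5) + 0.5 = -5.4
errors² = [2.89, 0.36, 4.0]
MSE = 7.2500/3 = 2.4167

2.4167


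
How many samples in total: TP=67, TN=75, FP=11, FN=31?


Total = TP + TN + FP + FN
= 67 + 75 + 11 + 31
= 184
(Predicted positive: 78, predicted negative: 106)

184


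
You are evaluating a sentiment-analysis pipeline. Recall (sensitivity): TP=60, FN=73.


Recall = TP/(TP+FN)
= 60/(60+73)
= 60/133 = 45.11%

45.11%


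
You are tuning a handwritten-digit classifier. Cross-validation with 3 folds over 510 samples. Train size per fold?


Fold size = 510/3 = 170
Training per fold = 510 - 170 = 340

340


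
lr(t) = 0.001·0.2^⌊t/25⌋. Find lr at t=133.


n_drops = ⌊133/25⌋ = 5
lr = 0.001·0.2^5 = 0.001·0.00032 = 0.00000032

0.00000032


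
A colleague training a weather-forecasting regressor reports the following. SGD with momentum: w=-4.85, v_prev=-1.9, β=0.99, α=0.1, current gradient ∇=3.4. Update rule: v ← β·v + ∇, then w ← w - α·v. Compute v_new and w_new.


v_new = 0.99·-1.9 + 3.4 = -1.881 + 3.4 = 1.519
w_new = -4.85 - 0.1·1.519 = -4.85 - 0.1519 = -5.0019

v_new=1.519, w_new=-5.0019


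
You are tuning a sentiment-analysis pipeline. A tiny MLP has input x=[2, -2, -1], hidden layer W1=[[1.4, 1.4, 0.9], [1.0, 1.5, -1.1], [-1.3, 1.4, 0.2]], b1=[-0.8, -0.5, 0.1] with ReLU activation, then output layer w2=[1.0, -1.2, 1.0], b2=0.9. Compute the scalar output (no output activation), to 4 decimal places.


z1[0] = (1.4)·(2) + (1.4)·(-2) + (0.9)·(-1) - 0.8 = -1.7
z1[1] = (1.0)·(2) + (1.5)·(-2) + (-1.1)·(-1) - 0.5 = -0.4
z1[2] = (-1.3)·(2) + (1.4)·(-2) + (0.2)·(-1) + 0.1 = -5.5
h = ReLU(z1) = [0.0, 0.0, 0.0]
output = (1.0)·(0.0) + (-1.2)·(0.0) + (1.0)·(0.0) + 0.9 = 0.9

0.9


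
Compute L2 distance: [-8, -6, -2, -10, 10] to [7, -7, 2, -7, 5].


d = √((-8-7)² + (-6+ 7)² + (-2-2)² + (-10+ 7)² + (10-5)²)
  = √(225 + 1 + 16 + 9 + 25)
  = √276 = 16.6132

16.6132


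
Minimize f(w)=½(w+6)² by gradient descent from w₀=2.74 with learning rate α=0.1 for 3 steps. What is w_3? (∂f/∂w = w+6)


step 1: grad = 2.74+6 = 8.74; w = 2.74 - 0.1·(8.74) = 1.866
step 2: grad = 1.866+6 = 7.866; w = 1.866 - 0.1·(7.866) = 1.0794
step 3: grad = 1.0794+6 = 7.0794; w = 1.0794 - 0.1·(7.0794) = 0.37146

0.37146


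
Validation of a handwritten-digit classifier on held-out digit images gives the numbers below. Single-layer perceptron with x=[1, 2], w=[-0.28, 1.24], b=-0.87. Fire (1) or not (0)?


z = (1)·(-0.28) + (2)·(1.24) - 0.87
  = 1.33
step(z) = 1 (z≥0)

1


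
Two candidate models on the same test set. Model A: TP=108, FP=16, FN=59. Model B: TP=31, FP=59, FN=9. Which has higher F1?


Model A: P=108/124=0.871, R=108/167=0.6467, F1=2PR/(P+R)=2TP/(2TP+FP+FN)=216/291=0.7423
Model B: P=31/90=0.3444, R=31/40=0.775, F1=2PR/(P+R)=2TP/(2TP+FP+FN)=62/130=0.4769
0.7423 > 0.4769 → Model A

Model A


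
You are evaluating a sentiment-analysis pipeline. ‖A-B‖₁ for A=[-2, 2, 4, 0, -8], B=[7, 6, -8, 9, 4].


d = |-2-7| + |2-6| + |4+ 8| + |0-9| + |-8-4|
  = 9 + 4 + 12 + 9 + 12
  = 46

46


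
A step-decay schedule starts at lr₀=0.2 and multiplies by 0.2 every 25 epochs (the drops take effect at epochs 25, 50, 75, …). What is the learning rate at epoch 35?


n_drops = ⌊35/25⌋ = 1
lr = 0.2·0.2^1 = 0.2·0.2 = 0.04

0.04


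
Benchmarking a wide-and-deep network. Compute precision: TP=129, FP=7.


Precision = TP/(TP+FP)
= 129/(129+7)
= 129/136 = 94.85%

94.85%


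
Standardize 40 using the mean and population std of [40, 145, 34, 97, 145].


μ = 92.2, σ = 48.3959
z = (40 - 92.2)/48.3959 = -1.0786

-1.0786


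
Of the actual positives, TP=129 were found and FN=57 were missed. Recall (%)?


Recall = TP/(TP+FN)
= 129/(129+57)
= 129/186 = 69.35%

69.35%


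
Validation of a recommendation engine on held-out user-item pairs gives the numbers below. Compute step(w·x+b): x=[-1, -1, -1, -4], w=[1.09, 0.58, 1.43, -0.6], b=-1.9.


z = (-1)·(1.09) + (-1)·(0.58) + (-1)·(1.43) + (-4)·(-0.6) - 1.9
  = -2.6
step(z) = 0 (z<0)

0


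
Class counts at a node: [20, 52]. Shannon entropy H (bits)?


Probabilities: [20/72, 52/72] ≈ [0.2778, 0.7222]
H = -((20/72)·log₂(20/72) + (52/72)·log₂(52/72))
  = 0.8524 bits

0.8524 bits


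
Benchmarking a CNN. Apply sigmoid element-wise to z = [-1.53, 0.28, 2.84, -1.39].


σ(-1.53) = 1/(1+e^1.53) = 0.178
σ(0.28) = 1/(1+e^-0.28) = 0.5695
σ(2.84) = 1/(1+e^-2.84) = 0.9448
σ(-1.39) = 1/(1+e^1.39) = 0.1994
result = [0.178, 0.5695, 0.9448, 0.1994]

[0.178, 0.5695, 0.9448, 0.1994]


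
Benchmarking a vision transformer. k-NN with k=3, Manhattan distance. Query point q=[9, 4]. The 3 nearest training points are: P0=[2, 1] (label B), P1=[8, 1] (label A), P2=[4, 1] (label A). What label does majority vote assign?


d(q,P0) = 10  (label B)
d(q,P1) = 4  (label A)
d(q,P2) = 8  (label A)
Votes: A=2, B=1
Majority → A

A


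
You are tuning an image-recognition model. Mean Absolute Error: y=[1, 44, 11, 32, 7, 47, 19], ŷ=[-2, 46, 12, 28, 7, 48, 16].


Absolute errors: |1+ 2|=3, |44-46|=2, |11-12|=1, |32-28|=4, |7-7|=0, |47-48|=1, |19-16|=3
Sum = 14
MAE = 14/7 = 2

2


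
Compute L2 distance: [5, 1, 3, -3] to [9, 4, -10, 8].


d = √((5-9)² + (1-4)² + (3+ 10)² + (-3-8)²)
  = √(16 + 9 + 169 + 121)
  = √315 = 17.7482

17.7482


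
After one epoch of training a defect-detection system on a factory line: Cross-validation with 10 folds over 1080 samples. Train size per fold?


Fold size = 1080/10 = 108
Training per fold = 1080 - 108 = 972

972


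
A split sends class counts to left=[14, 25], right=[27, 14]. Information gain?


Parent = [41, 39], H_parent = 0.9995
H_left = 0.9418 (n=39), H_right = 0.9262 (n=41)
H_children = (39/80)·0.9418 + (41/80)·0.9262 = 0.9338
IG = 0.9995 - 0.9338 = 0.0657

0.0657


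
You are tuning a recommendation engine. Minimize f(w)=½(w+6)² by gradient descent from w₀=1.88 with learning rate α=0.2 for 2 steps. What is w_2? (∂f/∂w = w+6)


step 1: grad = 1.88+6 = 7.88; w = 1.88 - 0.2·(7.88) = 0.304
step 2: grad = 0.304+6 = 6.304; w = 0.304 - 0.2·(6.304) = -0.9568

-0.9568


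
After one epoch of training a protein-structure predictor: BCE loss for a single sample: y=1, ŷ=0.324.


BCE = -[y·ln(p) + (1-y)·ln(1-p)]
= -1·ln(0.324) - 0
= -ln(0.324) = 1.127

1.127


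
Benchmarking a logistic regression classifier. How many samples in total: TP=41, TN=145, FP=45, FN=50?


Total = TP + TN + FP + FN
= 41 + 145 + 45 + 50
= 281
(Predicted positive: 86, predicted negative: 195)

281


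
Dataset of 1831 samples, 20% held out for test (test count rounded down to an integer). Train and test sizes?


Test = ⌊1831·20/100⌋ = 366
Train = 1831 - 366 = 1465

Train: 1465, Test: 366


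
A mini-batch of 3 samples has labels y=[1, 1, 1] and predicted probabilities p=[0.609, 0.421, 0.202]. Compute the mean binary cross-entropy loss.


L[0] = -ln(0.609) = 0.4959
L[1] = -ln(0.421) = 0.8651
L[2] = -ln(0.202) = 1.5995
mean = (0.4959 + 0.8651 + 1.5995)/3 = 0.9868

0.9868


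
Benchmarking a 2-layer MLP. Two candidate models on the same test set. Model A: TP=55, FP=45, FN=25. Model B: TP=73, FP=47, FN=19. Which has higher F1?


Model A: P=55/100=0.55, R=55/80=0.6875, F1=2PR/(P+R)=2TP/(2TP+FP+FN)=110/180=0.6111
Model B: P=73/120=0.6083, R=73/92=0.7935, F1=2PR/(P+R)=2TP/(2TP+FP+FN)=146/212=0.6887
0.6111 < 0.6887 → Model B

Model B


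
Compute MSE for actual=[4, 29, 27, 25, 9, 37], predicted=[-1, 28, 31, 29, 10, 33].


Squared errors: (4+ 1)²=25, (29-28)²=1, (27-31)²=16, (25-29)²=16, (9-10)²=1, (37-33)²=16
Sum = 75
MSE = 75/6 = 25/2

25/2


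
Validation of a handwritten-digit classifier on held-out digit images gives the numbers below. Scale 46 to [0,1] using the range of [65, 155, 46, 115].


min=46, max=155
(46-46)/(155-46) = 0/109 = 0.0

0.0


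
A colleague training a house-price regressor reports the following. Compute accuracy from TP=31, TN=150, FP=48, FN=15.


Accuracy = (TP+TN)/(TP+TN+FP+FN)
= (31+150)/(244)
= 181/244 = 74.18%

74.18%


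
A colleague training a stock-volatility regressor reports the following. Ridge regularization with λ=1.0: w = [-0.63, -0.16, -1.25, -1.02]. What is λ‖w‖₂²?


‖w‖₂² = (-0.63)² + (-0.16)² + (-1.25)² + (-1.02)²
     = 0.3969 + 0.0256 + 1.5625 + 1.0404
     = 3.0254
λ·‖w‖₂² = 1.0·3.0254 = 3.0254

3.0254


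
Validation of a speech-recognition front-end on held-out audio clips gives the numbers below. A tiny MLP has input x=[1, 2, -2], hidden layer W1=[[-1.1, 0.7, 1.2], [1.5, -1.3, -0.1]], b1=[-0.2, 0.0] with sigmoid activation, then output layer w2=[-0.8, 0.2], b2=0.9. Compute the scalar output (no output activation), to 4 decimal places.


z1[0] = (-1.1)·(1) + (0.7)·(2) + (1.2)·(-2) - 0.2 = -2.3
z1[1] = (1.5)·(1) + (-1.3)·(2) + (-0.1)·(-2) + 0.0 = -0.9
h = sigmoid(z1) = [0.0911, 0.2891]
output = (-0.8)·(0.0911) + (0.2)·(0.2891) + 0.9 = 0.8849

0.8849


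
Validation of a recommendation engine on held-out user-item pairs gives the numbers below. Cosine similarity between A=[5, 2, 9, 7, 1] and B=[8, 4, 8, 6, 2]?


A·B = 5·8 + 2·4 + 9·8 + 7·6 + 1·2 = 164
‖A‖ = √160 = 12.6491, ‖B‖ = √184 = 13.5647
cos = 164/(√160·√184) = 164/√29440 = 0.9558

0.9558


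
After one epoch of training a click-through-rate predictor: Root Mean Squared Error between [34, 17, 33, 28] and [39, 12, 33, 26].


MSE = 54/4 = 13.5
RMSE = √(54/4) = 3.6742

3.6742


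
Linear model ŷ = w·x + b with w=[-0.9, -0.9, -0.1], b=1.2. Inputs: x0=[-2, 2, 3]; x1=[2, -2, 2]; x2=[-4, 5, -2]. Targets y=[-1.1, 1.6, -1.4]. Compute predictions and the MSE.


ŷ0 = (-0.9)·(-2) + (-0.9)·(2) + (-0.1)·(3) + 1.2 = 0.9
ŷ1 = (-0.9)·(2) + (-0.9)·(-2) + (-0.1)·(2) + 1.2 = 1.0
ŷ2 = (-0.9)·(-4) + (-0.9)·(5) + (-0.1)·(-2) + 1.2 = 0.5
errors² = [4.0, 0.36, 3.61]
MSE = 7.9700/3 = 2.6567

2.6567


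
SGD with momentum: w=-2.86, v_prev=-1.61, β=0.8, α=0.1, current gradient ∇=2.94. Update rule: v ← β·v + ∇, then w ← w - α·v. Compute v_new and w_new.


v_new = 0.8·-1.61 + 2.94 = -1.288 + 2.94 = 1.652
w_new = -2.86 - 0.1·1.652 = -2.86 - 0.1652 = -3.0252

v_new=1.652, w_new=-3.0252


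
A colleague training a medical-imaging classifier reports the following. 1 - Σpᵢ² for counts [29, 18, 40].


Probabilities: [29/87, 18/87, 40/87] ≈ [0.3333, 0.2069, 0.4598]
Σpᵢ² = (841 + 324 + 1600)/87² = 2765/7569
Gini = 1 - Σpᵢ² = 1 - 2765/7569 = 0.6347

0.6347


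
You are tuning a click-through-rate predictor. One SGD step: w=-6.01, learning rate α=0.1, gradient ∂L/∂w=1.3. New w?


w_new = w - α·∇
= -6.01 - 0.1·1.3
= -6.01 - 0.13
= -6.14

-6.14


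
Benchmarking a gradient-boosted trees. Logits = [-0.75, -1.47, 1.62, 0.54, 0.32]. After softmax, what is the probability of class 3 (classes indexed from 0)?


Exponentials: e^-0.75=0.4724, e^-1.47=0.2299, e^1.62=5.0531, e^0.54=1.716, e^0.32=1.3771
Sum = 8.8485
Softmax = [0.0534, 0.026, 0.5711, 0.1939, 0.1556]
p[3] = 1.716/8.8485 = 0.1939

0.1939


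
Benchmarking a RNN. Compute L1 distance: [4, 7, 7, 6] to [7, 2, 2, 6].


d = |4-7| + |7-2| + |7-2| + |6-6|
  = 3 + 5 + 5 + 0
  = 13

13


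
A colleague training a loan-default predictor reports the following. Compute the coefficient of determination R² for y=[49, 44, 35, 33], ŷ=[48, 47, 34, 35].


ȳ = 40.25
SS_res = Σ(y-ŷ)² = 15
SS_tot = Σ(y-ȳ)² = 170.75
R² = 1 - SS_res/SS_tot = 1 - 0.0878 = 0.9122

0.9122


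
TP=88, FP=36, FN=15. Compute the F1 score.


Precision = 88/124 = 0.7097
Recall = 88/103 = 0.8544
F1 = 2·P·R/(P+R) = 2·TP/(2·TP+FP+FN) = 176/(176+36+15) = 176/227 = 0.7753

0.7753


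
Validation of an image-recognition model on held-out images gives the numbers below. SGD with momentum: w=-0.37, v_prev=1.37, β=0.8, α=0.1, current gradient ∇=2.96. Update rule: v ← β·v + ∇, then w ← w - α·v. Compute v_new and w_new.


v_new = 0.8·1.37 + 2.96 = 1.096 + 2.96 = 4.056
w_new = -0.37 - 0.1·4.056 = -0.37 - 0.4056 = -0.7756

v_new=4.056, w_new=-0.7756


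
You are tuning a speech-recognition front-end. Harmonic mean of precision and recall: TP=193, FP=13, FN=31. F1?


Precision = 193/206 = 0.9369
Recall = 193/224 = 0.8616
F1 = 2·P·R/(P+R) = 2·TP/(2·TP+FP+FN) = 386/(386+13+31) = 386/430 = 0.8977

0.8977


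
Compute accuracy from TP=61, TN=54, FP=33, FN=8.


Accuracy = (TP+TN)/(TP+TN+FP+FN)
= (61+54)/(156)
= 115/156 = 73.72%

73.72%


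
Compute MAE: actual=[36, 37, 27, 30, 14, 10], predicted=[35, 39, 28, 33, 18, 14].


Absolute errors: |36-35|=1, |37-39|=2, |27-28|=1, |30-33|=3, |14-18|=4, |10-14|=4
Sum = 15
MAE = 15/6 = 5/2

5/2


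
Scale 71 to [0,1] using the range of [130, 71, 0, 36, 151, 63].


min=0, max=151
(71-0)/(151-0) = 71/151 = 0.4702

0.4702


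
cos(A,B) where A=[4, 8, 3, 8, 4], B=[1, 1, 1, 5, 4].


A·B = 4·1 + 8·1 + 3·1 + 8·5 + 4·4 = 71
‖A‖ = √169 = 13, ‖B‖ = √44 = 6.6332
cos = 71/(√169·√44) = 71/√7436 = 0.8234

0.8234


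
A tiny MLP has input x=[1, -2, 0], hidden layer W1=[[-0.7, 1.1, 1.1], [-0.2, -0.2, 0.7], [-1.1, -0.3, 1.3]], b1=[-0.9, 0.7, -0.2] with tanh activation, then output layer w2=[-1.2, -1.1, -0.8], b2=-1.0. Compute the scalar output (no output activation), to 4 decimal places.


z1[0] = (-0.7)·(1) + (1.1)·(-2) + (1.1)·(0) - 0.9 = -3.8
z1[1] = (-0.2)·(1) + (-0.2)·(-2) + (0.7)·(0) + 0.7 = 0.9
z1[2] = (-1.1)·(1) + (-0.3)·(-2) + (1.3)·(0) - 0.2 = -0.7
h = tanh(z1) = [-0.999, 0.7163, -0.6044]
output = (-1.2)·(-0.999) + (-1.1)·(0.7163) + (-0.8)·(-0.6044) - 1.0 = -0.1056

-0.1056


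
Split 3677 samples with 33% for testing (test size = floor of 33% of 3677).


Test = ⌊3677·33/100⌋ = 1213
Train = 3677 - 1213 = 2464

Train: 2464, Test: 1213


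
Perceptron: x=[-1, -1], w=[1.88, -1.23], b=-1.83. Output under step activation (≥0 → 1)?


z = (-1)·(1.88) + (-1)·(-1.23) - 1.83
  = -2.48
step(z) = 0 (z<0)

0


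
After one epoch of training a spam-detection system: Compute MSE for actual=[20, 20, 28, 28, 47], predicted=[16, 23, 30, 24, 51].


Squared errors: (20-16)²=16, (20-23)²=9, (28-30)²=4, (28-24)²=16, (47-51)²=16
Sum = 61
MSE = 61/5 = 61/5

61/5


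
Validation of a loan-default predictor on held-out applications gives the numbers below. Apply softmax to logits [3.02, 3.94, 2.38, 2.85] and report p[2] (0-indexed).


Exponentials: e^3.02=20.4913, e^3.94=51.4186, e^2.38=10.8049, e^2.85=17.2878
Sum = 100.0026
Softmax = [0.2049, 0.5142, 0.108, 0.1729]
p[2] = 10.8049/100.0026 = 0.108

0.108


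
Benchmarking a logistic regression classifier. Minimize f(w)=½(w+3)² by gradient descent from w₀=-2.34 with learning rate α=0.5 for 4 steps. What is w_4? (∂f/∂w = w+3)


step 1: grad = -2.34+3 = 0.66; w = -2.34 - 0.5·(0.66) = -2.67
step 2: grad = -2.67+3 = 0.33; w = -2.67 - 0.5·(0.33) = -2.835
step 3: grad = -2.835+3 = 0.165; w = -2.835 - 0.5·(0.165) = -2.9175
step 4: grad = -2.9175+3 = 0.0825; w = -2.9175 - 0.5·(0.0825) = -2.95875

-2.95875


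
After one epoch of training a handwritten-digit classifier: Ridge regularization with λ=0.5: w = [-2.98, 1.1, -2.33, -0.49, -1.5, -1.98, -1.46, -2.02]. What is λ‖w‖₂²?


‖w‖₂² = (-2.98)² + (1.1)² + (-2.33)² + (-0.49)² + (-1.5)² + (-1.98)² + (-1.46)² + (-2.02)²
     = 8.8804 + 1.21 + 5.4289 + 0.2401 + 2.25 + 3.9204 + 2.1316 + 4.0804
     = 28.1418
λ·‖w‖₂² = 0.5·28.1418 = 14.0709

14.0709


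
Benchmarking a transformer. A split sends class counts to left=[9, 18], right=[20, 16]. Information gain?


Parent = [29, 34], H_parent = 0.9955
H_left = 0.9183 (n=27), H_right = 0.9911 (n=36)
H_children = (27/63)·0.9183 + (36/63)·0.9911 = 0.9599
IG = 0.9955 - 0.9599 = 0.0356

0.0356


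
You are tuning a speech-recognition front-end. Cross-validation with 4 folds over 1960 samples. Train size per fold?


Fold size = 1960/4 = 490
Training per fold = 1960 - 490 = 1470

1470


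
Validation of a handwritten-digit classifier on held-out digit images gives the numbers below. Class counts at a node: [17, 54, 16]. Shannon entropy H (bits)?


Probabilities: [17/87, 54/87, 16/87] ≈ [0.1954, 0.6207, 0.1839]
H = -((17/87)·log₂(17/87) + (54/87)·log₂(54/87) + (16/87)·log₂(16/87))
  = 1.3366 bits

1.3366 bits


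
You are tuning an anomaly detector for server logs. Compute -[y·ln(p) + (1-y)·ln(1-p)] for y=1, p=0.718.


BCE = -[y·ln(p) + (1-y)·ln(1-p)]
= -1·ln(0.718) - 0
= -ln(0.718) = 0.3313

0.3313


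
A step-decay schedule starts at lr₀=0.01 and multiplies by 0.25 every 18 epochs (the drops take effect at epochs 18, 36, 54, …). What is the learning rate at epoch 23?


n_drops = ⌊23/18⌋ = 1
lr = 0.01·0.25^1 = 0.01·0.25 = 0.0025

0.0025


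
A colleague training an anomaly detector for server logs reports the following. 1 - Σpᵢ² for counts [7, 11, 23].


Probabilities: [7/41, 11/41, 23/41] ≈ [0.1707, 0.2683, 0.561]
Σpᵢ² = (49 + 121 + 529)/41² = 699/1681
Gini = 1 - Σpᵢ² = 1 - 699/1681 = 0.5842

0.5842


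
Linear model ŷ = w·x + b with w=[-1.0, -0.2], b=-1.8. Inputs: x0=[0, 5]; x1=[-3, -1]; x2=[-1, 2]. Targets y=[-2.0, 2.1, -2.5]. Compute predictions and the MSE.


ŷ0 = (-1.0)·(0) + (-0.2)·(5) - 1.8 = -2.8
ŷ1 = (-1.0)·(-3) + (-0.2)·(-1) - 1.8 = 1.4
ŷ2 = (-1.0)·(-1) + (-0.2)·(2) - 1.8 = -1.2
errors² = [0.64, 0.49, 1.69]
MSE = 2.8200/3 = 0.94

0.94


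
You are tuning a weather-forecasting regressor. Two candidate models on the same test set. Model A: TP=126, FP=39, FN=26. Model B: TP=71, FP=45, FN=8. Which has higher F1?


Model A: P=126/165=0.7636, R=126/152=0.8289, F1=2PR/(P+R)=2TP/(2TP+FP+FN)=252/317=0.795
Model B: P=71/116=0.6121, R=71/79=0.8987, F1=2PR/(P+R)=2TP/(2TP+FP+FN)=142/195=0.7282
0.795 > 0.7282 → Model A

Model A


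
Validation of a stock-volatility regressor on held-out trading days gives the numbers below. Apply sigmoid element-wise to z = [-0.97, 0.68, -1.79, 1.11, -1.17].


σ(-0.97) = 1/(1+e^0.97) = 0.2749
σ(0.68) = 1/(1+e^-0.68) = 0.6637
σ(-1.79) = 1/(1+e^1.79) = 0.1431
σ(1.11) = 1/(1+e^-1.11) = 0.7521
σ(-1.17) = 1/(1+e^1.17) = 0.2369
result = [0.2749, 0.6637, 0.1431, 0.7521, 0.2369]

[0.2749, 0.6637, 0.1431, 0.7521, 0.2369]


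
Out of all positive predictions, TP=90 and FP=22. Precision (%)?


Precision = TP/(TP+FP)
= 90/(90+22)
= 90/112 = 80.36%

80.36%


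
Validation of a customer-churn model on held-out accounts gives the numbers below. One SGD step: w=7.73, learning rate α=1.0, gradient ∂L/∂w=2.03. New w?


w_new = w - α·∇
= 7.73 - 1.0·2.03
= 7.73 - 2.03
= 5.7

5.7


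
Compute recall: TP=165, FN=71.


Recall = TP/(TP+FN)
= 165/(165+71)
= 165/236 = 69.92%

69.92%


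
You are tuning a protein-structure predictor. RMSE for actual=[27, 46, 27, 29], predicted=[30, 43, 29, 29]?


MSE = 22/4 = 5.5
RMSE = √(22/4) = 2.3452

2.3452


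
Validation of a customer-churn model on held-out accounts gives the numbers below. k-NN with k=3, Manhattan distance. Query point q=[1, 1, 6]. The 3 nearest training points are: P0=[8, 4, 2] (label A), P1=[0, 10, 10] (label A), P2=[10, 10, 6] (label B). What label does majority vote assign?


d(q,P0) = 14  (label A)
d(q,P1) = 14  (label A)
d(q,P2) = 18  (label B)
Votes: A=2, B=1
Majority → A

A


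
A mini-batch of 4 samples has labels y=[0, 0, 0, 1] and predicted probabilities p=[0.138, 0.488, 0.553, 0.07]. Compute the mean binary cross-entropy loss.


L[0] = -ln(1-0.138) = -ln(0.862) = 0.1485
L[1] = -ln(1-0.488) = -ln(0.512) = 0.6694
L[2] = -ln(1-0.553) = -ln(0.447) = 0.8052
L[3] = -ln(0.07) = 2.6593
mean = (0.1485 + 0.6694 + 0.8052 + 2.6593)/4 = 1.0706

1.0706


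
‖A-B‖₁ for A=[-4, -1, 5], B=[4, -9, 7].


d = |-4-4| + |-1+ 9| + |5-7|
  = 8 + 8 + 2
  = 18

18


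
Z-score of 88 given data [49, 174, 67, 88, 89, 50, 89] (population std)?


μ = 86.5714, σ = 39.2605
z = (88 - 86.5714)/39.2605 = 0.0364

0.0364


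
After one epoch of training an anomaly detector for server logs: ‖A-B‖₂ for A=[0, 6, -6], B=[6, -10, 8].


d = √((0-6)² + (6+ 10)² + (-6-8)²)
  = √(36 + 256 + 196)
  = √488 = 22.0907

22.0907


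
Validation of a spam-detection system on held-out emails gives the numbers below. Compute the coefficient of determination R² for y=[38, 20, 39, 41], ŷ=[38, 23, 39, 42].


ȳ = 34.5
SS_res = Σ(y-ŷ)² = 10
SS_tot = Σ(y-ȳ)² = 285
R² = 1 - SS_res/SS_tot = 1 - 0.0351 = 0.9649

0.9649


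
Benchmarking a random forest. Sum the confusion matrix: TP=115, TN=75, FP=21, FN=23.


Total = TP + TN + FP + FN
= 115 + 75 + 21 + 23
= 234
(Predicted positive: 136, predicted negative: 98)

234


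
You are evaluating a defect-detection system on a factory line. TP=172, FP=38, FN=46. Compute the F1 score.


Precision = 172/210 = 0.819
Recall = 172/218 = 0.789
F1 = 2·P·R/(P+R) = 2·TP/(2·TP+FP+FN) = 344/(344+38+46) = 344/428 = 0.8037

0.8037


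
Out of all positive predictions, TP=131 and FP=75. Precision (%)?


Precision = TP/(TP+FP)
= 131/(131+75)
= 131/206 = 63.59%

63.59%


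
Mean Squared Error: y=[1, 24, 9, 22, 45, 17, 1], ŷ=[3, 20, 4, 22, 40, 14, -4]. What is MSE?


Squared errors: (1-3)²=4, (24-20)²=16, (9-4)²=25, (22-22)²=0, (45-40)²=25, (17-14)²=9, (1+ 4)²=25
Sum = 104
MSE = 104/7 = 104/7

104/7


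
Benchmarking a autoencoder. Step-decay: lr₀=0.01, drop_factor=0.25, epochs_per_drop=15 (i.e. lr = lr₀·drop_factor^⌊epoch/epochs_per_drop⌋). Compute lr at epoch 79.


n_drops = ⌊79/15⌋ = 5
lr = 0.01·0.25^5 = 0.01·0.0009765625 = 0.000009765625

0.000009765625


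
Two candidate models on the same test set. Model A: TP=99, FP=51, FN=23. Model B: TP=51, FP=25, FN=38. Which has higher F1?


Model A: P=99/150=0.66, R=99/122=0.8115, F1=2PR/(P+R)=2TP/(2TP+FP+FN)=198/272=0.7279
Model B: P=51/76=0.6711, R=51/89=0.573, F1=2PR/(P+R)=2TP/(2TP+FP+FN)=102/165=0.6182
0.7279 > 0.6182 → Model A

Model A


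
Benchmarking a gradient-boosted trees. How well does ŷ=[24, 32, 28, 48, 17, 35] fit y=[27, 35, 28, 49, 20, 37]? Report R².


ȳ = 32.6667
SS_res = Σ(y-ŷ)² = 32
SS_tot = Σ(y-ȳ)² = 505.33
R² = 1 - SS_res/SS_tot = 1 - 0.0633 = 0.9367

0.9367


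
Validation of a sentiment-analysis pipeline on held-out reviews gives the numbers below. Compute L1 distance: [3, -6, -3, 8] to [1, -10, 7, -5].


d = |3-1| + |-6+ 10| + |-3-7| + |8+ 5|
  = 2 + 4 + 10 + 13
  = 29

29


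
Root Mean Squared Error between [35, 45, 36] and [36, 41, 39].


MSE = 26/3 = 8.6667
RMSE = √(26/3) = 2.9439

2.9439


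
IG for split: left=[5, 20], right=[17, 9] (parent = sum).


Parent = [22, 29], H_parent = 0.9864
H_left = 0.7219 (n=25), H_right = 0.9306 (n=26)
H_children = (25/51)·0.7219 + (26/51)·0.9306 = 0.8283
IG = 0.9864 - 0.8283 = 0.1581

0.1581


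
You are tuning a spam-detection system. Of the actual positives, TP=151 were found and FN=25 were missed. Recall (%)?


Recall = TP/(TP+FN)
= 151/(151+25)
= 151/176 = 85.8%

85.8%


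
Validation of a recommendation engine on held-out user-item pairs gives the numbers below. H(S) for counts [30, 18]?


Probabilities: [30/48, 18/48] ≈ [0.625, 0.375]
H = -((30/48)·log₂(30/48) + (18/48)·log₂(18/48))
  = 0.9544 bits

0.9544 bits


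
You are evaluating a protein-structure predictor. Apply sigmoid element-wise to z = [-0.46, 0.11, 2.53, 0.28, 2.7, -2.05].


σ(-0.46) = 1/(1+e^0.46) = 0.387
σ(0.11) = 1/(1+e^-0.11) = 0.5275
σ(2.53) = 1/(1+e^-2.53) = 0.9262
σ(0.28) = 1/(1+e^-0.28) = 0.5695
σ(2.7) = 1/(1+e^-2.7) = 0.937
σ(-2.05) = 1/(1+e^2.05) = 0.1141
result = [0.387, 0.5275, 0.9262, 0.5695, 0.937, 0.1141]

[0.387, 0.5275, 0.9262, 0.5695, 0.937, 0.1141]


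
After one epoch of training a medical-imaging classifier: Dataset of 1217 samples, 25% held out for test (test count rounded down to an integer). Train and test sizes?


Test = ⌊1217·25/100⌋ = 304
Train = 1217 - 304 = 913

Train: 913, Test: 304


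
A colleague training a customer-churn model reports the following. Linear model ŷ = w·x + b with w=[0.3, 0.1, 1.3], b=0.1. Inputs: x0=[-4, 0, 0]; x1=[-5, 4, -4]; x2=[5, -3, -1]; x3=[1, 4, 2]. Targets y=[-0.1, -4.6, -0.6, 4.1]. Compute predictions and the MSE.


ŷ0 = (0.3)·(-4) + (0.1)·(0) + (1.3)·(0) + 0.1 = -1.1
ŷ1 = (0.3)·(-5) + (0.1)·(4) + (1.3)·(-4) + 0.1 = -6.2
ŷ2 = (0.3)·(5) + (0.1)·(-3) + (1.3)·(-1) + 0.1 = -0.0
ŷ3 = (0.3)·(1) + (0.1)·(4) + (1.3)·(2) + 0.1 = 3.4
errors² = [1.0, 2.56, 0.36, 0.49]
MSE = 4.4100/4 = 1.1025

1.1025


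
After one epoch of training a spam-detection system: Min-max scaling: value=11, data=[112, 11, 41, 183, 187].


min=11, max=187
(11-11)/(187-11) = 0/176 = 0.0

0.0


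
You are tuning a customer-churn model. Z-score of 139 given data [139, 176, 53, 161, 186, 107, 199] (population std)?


μ = 145.8571, σ = 47.4385
z = (139 - 145.8571)/47.4385 = -0.1445

-0.1445


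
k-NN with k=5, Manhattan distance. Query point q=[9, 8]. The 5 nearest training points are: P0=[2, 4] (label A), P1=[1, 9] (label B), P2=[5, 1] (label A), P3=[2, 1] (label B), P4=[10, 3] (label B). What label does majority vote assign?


d(q,P0) = 11  (label A)
d(q,P1) = 9  (label B)
d(q,P2) = 11  (label A)
d(q,P3) = 14  (label B)
d(q,P4) = 6  (label B)
Votes: A=2, B=3
Majority → B

B


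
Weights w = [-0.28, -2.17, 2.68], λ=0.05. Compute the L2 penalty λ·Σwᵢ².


‖w‖₂² = (-0.28)² + (-2.17)² + (2.68)²
     = 0.0784 + 4.7089 + 7.1824
     = 11.9697
λ·‖w‖₂² = 0.05·11.9697 = 0.598485

0.598485


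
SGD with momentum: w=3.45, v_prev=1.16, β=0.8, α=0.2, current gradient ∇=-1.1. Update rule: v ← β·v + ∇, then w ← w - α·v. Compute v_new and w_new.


v_new = 0.8·1.16 - 1.1 = 0.928 - 1.1 = -0.172
w_new = 3.45 - 0.2·-0.172 = 3.45 + 0.0344 = 3.4844

v_new=-0.172, w_new=3.4844


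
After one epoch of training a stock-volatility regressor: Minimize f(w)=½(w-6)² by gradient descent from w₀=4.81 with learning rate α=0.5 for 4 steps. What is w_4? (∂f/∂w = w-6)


step 1: grad = 4.81-6 = -1.19; w = 4.81 - 0.5·(-1.19) = 5.405
step 2: grad = 5.405-6 = -0.595; w = 5.405 - 0.5·(-0.595) = 5.7025
step 3: grad = 5.7025-6 = -0.2975; w = 5.7025 - 0.5·(-0.2975) = 5.85125
step 4: grad = 5.85125-6 = -0.14875; w = 5.85125 - 0.5·(-0.14875) = 5.925625

5.925625


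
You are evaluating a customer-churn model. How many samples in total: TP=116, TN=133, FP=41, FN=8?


Total = TP + TN + FP + FN
= 116 + 133 + 41 + 8
= 298
(Predicted positive: 157, predicted negative: 141)

298


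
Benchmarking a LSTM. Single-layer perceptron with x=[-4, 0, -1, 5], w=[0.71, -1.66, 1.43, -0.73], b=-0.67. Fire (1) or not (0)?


z = (-4)·(0.71) + (0)·(-1.66) + (-1)·(1.43) + (5)·(-0.73) - 0.67
  = -8.59
step(z) = 0 (z<0)

0


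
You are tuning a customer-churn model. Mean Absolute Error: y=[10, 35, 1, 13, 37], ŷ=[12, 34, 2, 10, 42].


Absolute errors: |10-12|=2, |35-34|=1, |1-2|=1, |13-10|=3, |37-42|=5
Sum = 12
MAE = 12/5 = 12/5

12/5


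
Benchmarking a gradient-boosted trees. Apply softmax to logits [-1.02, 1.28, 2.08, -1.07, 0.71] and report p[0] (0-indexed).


Exponentials: e^-1.02=0.3606, e^1.28=3.5966, e^2.08=8.0045, e^-1.07=0.343, e^0.71=2.034
Sum = 14.3387
Softmax = [0.0251, 0.2508, 0.5582, 0.0239, 0.1419]
p[0] = 0.3606/14.3387 = 0.0251

0.0251


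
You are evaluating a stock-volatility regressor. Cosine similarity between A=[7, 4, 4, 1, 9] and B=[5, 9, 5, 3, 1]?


A·B = 7·5 + 4·9 + 4·5 + 1·3 + 9·1 = 103
‖A‖ = √163 = 12.7671, ‖B‖ = √141 = 11.8743
cos = 103/(√163·√141) = 103/√22983 = 0.6794

0.6794


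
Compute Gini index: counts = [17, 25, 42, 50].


Probabilities: [17/134, 25/134, 42/134, 50/134] ≈ [0.1269, 0.1866, 0.3134, 0.3731]
Σpᵢ² = (289 + 625 + 1764 + 2500)/134² = 5178/17956
Gini = 1 - Σpᵢ² = 1 - 5178/17956 = 0.7116

0.7116


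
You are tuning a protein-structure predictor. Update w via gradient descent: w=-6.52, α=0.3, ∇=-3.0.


w_new = w - α·∇
= -6.52 - 0.3·-3.0
= -6.52 + 0.9
= -5.62

-5.62


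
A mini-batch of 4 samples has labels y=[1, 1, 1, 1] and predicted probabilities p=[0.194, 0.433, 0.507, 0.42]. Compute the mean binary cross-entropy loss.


L[0] = -ln(0.194) = 1.6399
L[1] = -ln(0.433) = 0.837
L[2] = -ln(0.507) = 0.6792
L[3] = -ln(0.42) = 0.8675
mean = (1.6399 + 0.837 + 0.6792 + 0.8675)/4 = 1.0059

1.0059
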